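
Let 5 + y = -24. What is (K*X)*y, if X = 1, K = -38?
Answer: 1102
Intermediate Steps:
y = -29 (y = -5 - 24 = -29)
(K*X)*y = -38*1*(-29) = -38*(-29) = 1102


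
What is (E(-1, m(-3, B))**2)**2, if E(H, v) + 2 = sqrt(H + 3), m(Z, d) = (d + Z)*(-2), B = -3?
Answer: (2 - sqrt(2))**4 ≈ 0.11775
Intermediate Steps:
m(Z, d) = -2*Z - 2*d (m(Z, d) = (Z + d)*(-2) = -2*Z - 2*d)
E(H, v) = -2 + sqrt(3 + H) (E(H, v) = -2 + sqrt(H + 3) = -2 + sqrt(3 + H))
(E(-1, m(-3, B))**2)**2 = ((-2 + sqrt(3 - 1))**2)**2 = ((-2 + sqrt(2))**2)**2 = (-2 + sqrt(2))**4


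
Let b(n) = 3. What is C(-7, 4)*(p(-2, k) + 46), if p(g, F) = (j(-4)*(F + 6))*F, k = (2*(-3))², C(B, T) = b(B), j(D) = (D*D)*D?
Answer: -290166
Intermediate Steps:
j(D) = D³ (j(D) = D²*D = D³)
C(B, T) = 3
k = 36 (k = (-6)² = 36)
p(g, F) = F*(-384 - 64*F) (p(g, F) = ((-4)³*(F + 6))*F = (-64*(6 + F))*F = (-384 - 64*F)*F = F*(-384 - 64*F))
C(-7, 4)*(p(-2, k) + 46) = 3*(-64*36*(6 + 36) + 46) = 3*(-64*36*42 + 46) = 3*(-96768 + 46) = 3*(-96722) = -290166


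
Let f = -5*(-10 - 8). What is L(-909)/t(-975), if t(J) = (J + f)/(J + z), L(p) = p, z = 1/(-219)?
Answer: -21566126/21535 ≈ -1001.4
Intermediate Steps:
z = -1/219 ≈ -0.0045662
f = 90 (f = -5*(-18) = 90)
t(J) = (90 + J)/(-1/219 + J) (t(J) = (J + 90)/(J - 1/219) = (90 + J)/(-1/219 + J))
L(-909)/t(-975) = -909*(-1 + 219*(-975))/(219*(90 - 975)) = -909/(219*(-885)/(-1 - 213525)) = -909/(219*(-885)/(-213526)) = -909/(219*(-1/213526)*(-885)) = -909/193815/213526 = -909*213526/193815 = -21566126/21535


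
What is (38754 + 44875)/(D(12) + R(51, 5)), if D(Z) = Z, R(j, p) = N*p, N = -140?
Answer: -83629/688 ≈ -121.55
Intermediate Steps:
R(j, p) = -140*p
(38754 + 44875)/(D(12) + R(51, 5)) = (38754 + 44875)/(12 - 140*5) = 83629/(12 - 700) = 83629/(-688) = 83629*(-1/688) = -83629/688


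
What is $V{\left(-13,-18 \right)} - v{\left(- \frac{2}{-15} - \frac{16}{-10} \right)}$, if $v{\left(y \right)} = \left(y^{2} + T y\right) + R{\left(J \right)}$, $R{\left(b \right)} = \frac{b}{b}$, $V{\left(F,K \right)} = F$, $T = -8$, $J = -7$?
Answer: $- \frac{706}{225} \approx -3.1378$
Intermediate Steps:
$R{\left(b \right)} = 1$
$v{\left(y \right)} = 1 + y^{2} - 8 y$ ($v{\left(y \right)} = \left(y^{2} - 8 y\right) + 1 = 1 + y^{2} - 8 y$)
$V{\left(-13,-18 \right)} - v{\left(- \frac{2}{-15} - \frac{16}{-10} \right)} = -13 - \left(1 + \left(- \frac{2}{-15} - \frac{16}{-10}\right)^{2} - 8 \left(- \frac{2}{-15} - \frac{16}{-10}\right)\right) = -13 - \left(1 + \left(\left(-2\right) \left(- \frac{1}{15}\right) - - \frac{8}{5}\right)^{2} - 8 \left(\left(-2\right) \left(- \frac{1}{15}\right) - - \frac{8}{5}\right)\right) = -13 - \left(1 + \left(\frac{2}{15} + \frac{8}{5}\right)^{2} - 8 \left(\frac{2}{15} + \frac{8}{5}\right)\right) = -13 - \left(1 + \left(\frac{26}{15}\right)^{2} - \frac{208}{15}\right) = -13 - \left(1 + \frac{676}{225} - \frac{208}{15}\right) = -13 - - \frac{2219}{225} = -13 + \frac{2219}{225} = - \frac{706}{225}$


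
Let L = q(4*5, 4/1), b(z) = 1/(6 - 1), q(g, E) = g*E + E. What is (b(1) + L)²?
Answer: 177241/25 ≈ 7089.6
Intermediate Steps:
q(g, E) = E + E*g (q(g, E) = E*g + E = E + E*g)
b(z) = ⅕ (b(z) = 1/5 = ⅕)
L = 84 (L = (4/1)*(1 + 4*5) = (4*1)*(1 + 20) = 4*21 = 84)
(b(1) + L)² = (⅕ + 84)² = (421/5)² = 177241/25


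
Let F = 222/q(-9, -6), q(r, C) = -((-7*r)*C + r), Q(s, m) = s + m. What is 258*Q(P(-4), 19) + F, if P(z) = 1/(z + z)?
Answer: 2513087/516 ≈ 4870.3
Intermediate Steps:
P(z) = 1/(2*z)
Q(s, m) = m + s
q(r, C) = -r + 7*C*r (q(r, C) = -(-7*C*r + r) = -(r - 7*C*r) = -r + 7*C*r)
F = 74/129 (F = 222/((-9*(-1 + 7*(-6)))) = 222/((-9*(-1 - 42))) = 222/((-9*(-43))) = 222/387 = 222*(1/387) = 74/129 ≈ 0.57364)
258*Q(P(-4), 19) + F = 258*(19 + (½)/(-4)) + 74/129 = 258*(19 + (½)*(-¼)) + 74/129 = 258*(19 - ⅛) + 74/129 = 258*(151/8) + 74/129 = 19479/4 + 74/129 = 2513087/516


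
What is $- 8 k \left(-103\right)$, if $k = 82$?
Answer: $67568$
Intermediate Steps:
$- 8 k \left(-103\right) = \left(-8\right) 82 \left(-103\right) = \left(-656\right) \left(-103\right) = 67568$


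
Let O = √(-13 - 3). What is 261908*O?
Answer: 1047632*I ≈ 1.0476e+6*I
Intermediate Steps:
O = 4*I (O = √(-16) = 4*I ≈ 4.0*I)
261908*O = 261908*(4*I) = 1047632*I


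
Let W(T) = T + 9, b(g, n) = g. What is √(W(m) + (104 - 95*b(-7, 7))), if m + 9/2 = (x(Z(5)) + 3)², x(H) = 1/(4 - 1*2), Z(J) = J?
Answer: √3143/2 ≈ 28.031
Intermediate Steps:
x(H) = ½ (x(H) = 1/(4 - 2) = 1/2 = ½)
m = 31/4 (m = -9/2 + (½ + 3)² = -9/2 + (7/2)² = -9/2 + 49/4 = 31/4 ≈ 7.7500)
W(T) = 9 + T
√(W(m) + (104 - 95*b(-7, 7))) = √((9 + 31/4) + (104 - 95*(-7))) = √(67/4 + (104 + 665)) = √(67/4 + 769) = √(3143/4) = √3143/2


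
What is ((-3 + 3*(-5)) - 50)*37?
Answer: -2516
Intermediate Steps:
((-3 + 3*(-5)) - 50)*37 = ((-3 - 15) - 50)*37 = (-18 - 50)*37 = -68*37 = -2516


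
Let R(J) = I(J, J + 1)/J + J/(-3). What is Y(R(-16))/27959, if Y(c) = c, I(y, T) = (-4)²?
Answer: 13/83877 ≈ 0.00015499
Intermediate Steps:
I(y, T) = 16
R(J) = 16/J - J/3 (R(J) = 16/J + J/(-3) = 16/J + J*(-⅓) = 16/J - J/3)
Y(R(-16))/27959 = (16/(-16) - ⅓*(-16))/27959 = (16*(-1/16) + 16/3)*(1/27959) = (-1 + 16/3)*(1/27959) = (13/3)*(1/27959) = 13/83877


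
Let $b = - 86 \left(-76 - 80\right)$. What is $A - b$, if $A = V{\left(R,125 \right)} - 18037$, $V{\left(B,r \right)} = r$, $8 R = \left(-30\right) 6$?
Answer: $-31328$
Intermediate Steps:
$R = - \frac{45}{2}$ ($R = \frac{\left(-30\right) 6}{8} = \frac{1}{8} \left(-180\right) = - \frac{45}{2} \approx -22.5$)
$b = 13416$ ($b = \left(-86\right) \left(-156\right) = 13416$)
$A = -17912$ ($A = 125 - 18037 = -17912$)
$A - b = -17912 - 13416 = -31328$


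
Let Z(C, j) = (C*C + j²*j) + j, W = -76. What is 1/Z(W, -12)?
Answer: 1/4036 ≈ 0.00024777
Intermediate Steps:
Z(C, j) = j + C² + j³ (Z(C, j) = (C² + j³) + j = j + C² + j³)
1/Z(W, -12) = 1/(-12 + (-76)² + (-12)³) = 1/(-12 + 5776 - 1728) = 1/4036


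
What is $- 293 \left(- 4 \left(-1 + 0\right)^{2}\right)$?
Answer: $1172$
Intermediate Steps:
$- 293 \left(- 4 \left(-1 + 0\right)^{2}\right) = - 293 \left(- 4 \left(-1\right)^{2}\right) = - 293 \left(\left(-4\right) 1\right) = \left(-293\right) \left(-4\right) = 1172$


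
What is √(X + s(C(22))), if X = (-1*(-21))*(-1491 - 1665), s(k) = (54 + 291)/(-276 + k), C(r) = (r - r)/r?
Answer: I*√265109/2 ≈ 257.44*I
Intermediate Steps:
C(r) = 0 (C(r) = 0/r = 0)
s(k) = 345/(-276 + k)
X = -66276 (X = 21*(-3156) = -66276)
√(X + s(C(22))) = √(-66276 + 345/(-276 + 0)) = √(-66276 + 345/(-276)) = √(-66276 + 345*(-1/276)) = √(-66276 - 5/4) = √(-265109/4) = I*√265109/2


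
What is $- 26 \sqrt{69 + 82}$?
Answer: $- 26 \sqrt{151} \approx -319.49$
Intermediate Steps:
$- 26 \sqrt{69 + 82} = - 26 \sqrt{151}$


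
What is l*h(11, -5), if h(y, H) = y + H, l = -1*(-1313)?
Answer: 7878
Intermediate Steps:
l = 1313
h(y, H) = H + y
l*h(11, -5) = 1313*(-5 + 11) = 1313*6 = 7878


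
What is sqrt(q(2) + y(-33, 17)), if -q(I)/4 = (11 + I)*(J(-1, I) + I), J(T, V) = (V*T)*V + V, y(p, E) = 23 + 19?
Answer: sqrt(42) ≈ 6.4807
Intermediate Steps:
y(p, E) = 42
J(T, V) = V + T*V**2 (J(T, V) = (T*V)*V + V = T*V**2 + V = V + T*V**2)
q(I) = -4*(11 + I)*(I + I*(1 - I)) (q(I) = -4*(11 + I)*(I*(1 - I) + I) = -4*(11 + I)*(I + I*(1 - I)))
sqrt(q(2) + y(-33, 17)) = sqrt(4*2*(-22 + 2**2 + 9*2) + 42) = sqrt(4*2*(-22 + 4 + 18) + 42) = sqrt(4*2*0 + 42) = sqrt(0 + 42) = sqrt(42)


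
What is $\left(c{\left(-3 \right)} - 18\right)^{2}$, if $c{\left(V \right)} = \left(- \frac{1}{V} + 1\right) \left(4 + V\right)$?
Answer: $\frac{2500}{9} \approx 277.78$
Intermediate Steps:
$c{\left(V \right)} = \left(1 - \frac{1}{V}\right) \left(4 + V\right)$
$\left(c{\left(-3 \right)} - 18\right)^{2} = \left(\left(3 - 3 - \frac{4}{-3}\right) - 18\right)^{2} = \left(\left(3 - 3 - - \frac{4}{3}\right) - 18\right)^{2} = \left(\left(3 - 3 + \frac{4}{3}\right) - 18\right)^{2} = \left(\frac{4}{3} - 18\right)^{2} = \left(- \frac{50}{3}\right)^{2} = \frac{2500}{9}$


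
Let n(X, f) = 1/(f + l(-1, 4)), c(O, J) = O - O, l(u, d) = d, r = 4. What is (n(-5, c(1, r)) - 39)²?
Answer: 24025/16 ≈ 1501.6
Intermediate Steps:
c(O, J) = 0
n(X, f) = 1/(4 + f) (n(X, f) = 1/(f + 4) = 1/(4 + f))
(n(-5, c(1, r)) - 39)² = (1/(4 + 0) - 39)² = (1/4 - 39)² = (¼ - 39)² = (-155/4)² = 24025/16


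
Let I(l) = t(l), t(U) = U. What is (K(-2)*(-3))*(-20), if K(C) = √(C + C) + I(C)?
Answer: -120 + 120*I ≈ -120.0 + 120.0*I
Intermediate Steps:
I(l) = l
K(C) = C + √2*√C (K(C) = √(C + C) + C = √(2*C) + C = √2*√C + C = C + √2*√C)
(K(-2)*(-3))*(-20) = ((-2 + √2*√(-2))*(-3))*(-20) = ((-2 + √2*(I*√2))*(-3))*(-20) = ((-2 + 2*I)*(-3))*(-20) = (6 - 6*I)*(-20) = -120 + 120*I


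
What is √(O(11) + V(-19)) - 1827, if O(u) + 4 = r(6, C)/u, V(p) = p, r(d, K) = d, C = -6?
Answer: -1827 + I*√2717/11 ≈ -1827.0 + 4.7386*I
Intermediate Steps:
O(u) = -4 + 6/u
√(O(11) + V(-19)) - 1827 = √((-4 + 6/11) - 19) - 1827 = √(-38/11 - 19) - 1827 = √(-247/11) - 1827 = I*√2717/11 - 1827 = -1827 + I*√2717/11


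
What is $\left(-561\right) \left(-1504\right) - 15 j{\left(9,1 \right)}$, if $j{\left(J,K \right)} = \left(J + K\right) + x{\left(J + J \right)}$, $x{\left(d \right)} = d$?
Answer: $843324$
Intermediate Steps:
$j{\left(J,K \right)} = K + 3 J$ ($j{\left(J,K \right)} = \left(J + K\right) + \left(J + J\right) = \left(J + K\right) + 2 J = K + 3 J$)
$\left(-561\right) \left(-1504\right) - 15 j{\left(9,1 \right)} = \left(-561\right) \left(-1504\right) - 15 \left(1 + 3 \cdot 9\right) = 843744 - 15 \left(1 + 27\right) = 843744 - 420 = 843324$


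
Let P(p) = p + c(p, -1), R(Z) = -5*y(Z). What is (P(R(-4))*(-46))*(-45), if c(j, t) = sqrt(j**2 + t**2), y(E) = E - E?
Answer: 2070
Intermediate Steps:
y(E) = 0
R(Z) = 0 (R(Z) = -5*0 = 0)
P(p) = p + sqrt(1 + p**2) (P(p) = p + sqrt(p**2 + (-1)**2) = p + sqrt(p**2 + 1) = p + sqrt(1 + p**2))
(P(R(-4))*(-46))*(-45) = ((0 + sqrt(1 + 0**2))*(-46))*(-45) = ((0 + sqrt(1 + 0))*(-46))*(-45) = ((0 + sqrt(1))*(-46))*(-45) = ((0 + 1)*(-46))*(-45) = (1*(-46))*(-45) = -46*(-45) = 2070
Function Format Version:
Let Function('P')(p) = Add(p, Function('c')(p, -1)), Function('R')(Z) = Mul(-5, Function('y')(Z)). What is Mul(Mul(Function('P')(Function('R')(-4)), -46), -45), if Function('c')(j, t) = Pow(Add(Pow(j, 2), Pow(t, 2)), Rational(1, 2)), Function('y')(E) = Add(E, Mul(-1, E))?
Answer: 2070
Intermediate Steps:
Function('y')(E) = 0
Function('R')(Z) = 0 (Function('R')(Z) = Mul(-5, 0) = 0)
Function('P')(p) = Add(p, Pow(Add(1, Pow(p, 2)), Rational(1, 2))) (Function('P')(p) = Add(p, Pow(Add(Pow(p, 2), Pow(-1, 2)), Rational(1, 2))) = Add(p, Pow(Add(Pow(p, 2), 1), Rational(1, 2))) = Add(p, Pow(Add(1, Pow(p, 2)), Rational(1, 2))))
Mul(Mul(Function('P')(Function('R')(-4)), -46), -45) = Mul(Mul(Add(0, Pow(Add(1, Pow(0, 2)), Rational(1, 2))), -46), -45) = Mul(Mul(Add(0, Pow(Add(1, 0), Rational(1, 2))), -46), -45) = Mul(Mul(Add(0, Pow(1, Rational(1, 2))), -46), -45) = Mul(Mul(Add(0, 1), -46), -45) = Mul(Mul(1, -46), -45) = Mul(-46, -45) = 2070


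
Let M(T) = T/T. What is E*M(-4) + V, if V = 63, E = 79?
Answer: 142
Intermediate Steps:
M(T) = 1
E*M(-4) + V = 79*1 + 63 = 79 + 63 = 142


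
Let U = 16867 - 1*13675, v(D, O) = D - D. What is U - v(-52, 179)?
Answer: 3192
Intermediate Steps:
v(D, O) = 0
U = 3192 (U = 16867 - 13675 = 3192)
U - v(-52, 179) = 3192 - 1*0 = 3192 + 0 = 3192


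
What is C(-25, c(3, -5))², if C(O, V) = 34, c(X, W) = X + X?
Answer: 1156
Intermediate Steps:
c(X, W) = 2*X
C(-25, c(3, -5))² = 34² = 1156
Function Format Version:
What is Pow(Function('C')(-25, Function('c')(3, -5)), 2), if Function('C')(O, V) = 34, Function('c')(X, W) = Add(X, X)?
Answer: 1156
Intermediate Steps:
Function('c')(X, W) = Mul(2, X)
Pow(Function('C')(-25, Function('c')(3, -5)), 2) = Pow(34, 2) = 1156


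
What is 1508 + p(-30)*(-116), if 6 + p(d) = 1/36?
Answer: 19807/9 ≈ 2200.8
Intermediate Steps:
p(d) = -215/36 (p(d) = -6 + 1/36 = -215/36)
1508 + p(-30)*(-116) = 1508 - 215/36*(-116) = 1508 + 6235/9 = 19807/9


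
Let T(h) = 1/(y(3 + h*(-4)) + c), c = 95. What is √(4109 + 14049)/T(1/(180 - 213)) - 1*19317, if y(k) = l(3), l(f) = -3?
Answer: -19317 + 92*√18158 ≈ -6919.9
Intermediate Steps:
y(k) = -3
T(h) = 1/92 (T(h) = 1/(-3 + 95) = 1/92)
√(4109 + 14049)/T(1/(180 - 213)) - 1*19317 = √(4109 + 14049)/(1/92) - 1*19317 = √18158*92 - 19317 = 92*√18158 - 19317 = -19317 + 92*√18158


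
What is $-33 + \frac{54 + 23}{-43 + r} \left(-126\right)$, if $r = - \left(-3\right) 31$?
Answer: $- \frac{5676}{25} \approx -227.04$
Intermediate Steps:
$r = 93$ ($r = \left(-1\right) \left(-93\right) = 93$)
$-33 + \frac{54 + 23}{-43 + r} \left(-126\right) = -33 + \frac{54 + 23}{-43 + 93} \left(-126\right) = -33 + \frac{77}{50} \left(-126\right) = -33 - \frac{4851}{25} = - \frac{5676}{25}$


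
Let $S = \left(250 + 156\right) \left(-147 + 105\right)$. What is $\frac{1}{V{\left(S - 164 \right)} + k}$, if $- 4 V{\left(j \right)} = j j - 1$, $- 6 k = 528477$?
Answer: $- \frac{4}{296742973} \approx -1.348 \cdot 10^{-8}$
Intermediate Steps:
$k = - \frac{176159}{2}$ ($k = \left(- \frac{1}{6}\right) 528477 = - \frac{176159}{2} \approx -88080.0$)
$S = -17052$ ($S = 406 \left(-42\right) = -17052$)
$V{\left(j \right)} = \frac{1}{4} - \frac{j^{2}}{4}$ ($V{\left(j \right)} = - \frac{j j - 1}{4} = - \frac{j^{2} - 1}{4} = - \frac{-1 + j^{2}}{4} = \frac{1}{4} - \frac{j^{2}}{4}$)
$\frac{1}{V{\left(S - 164 \right)} + k} = \frac{1}{\left(\frac{1}{4} - \frac{\left(-17052 - 164\right)^{2}}{4}\right) - \frac{176159}{2}} = \frac{1}{\left(\frac{1}{4} - \frac{\left(-17216\right)^{2}}{4}\right) - \frac{176159}{2}} = \frac{1}{\left(\frac{1}{4} - 74097664\right) - \frac{176159}{2}} = \frac{1}{- \frac{296390655}{4} - \frac{176159}{2}} = \frac{1}{- \frac{296742973}{4}} = - \frac{4}{296742973}$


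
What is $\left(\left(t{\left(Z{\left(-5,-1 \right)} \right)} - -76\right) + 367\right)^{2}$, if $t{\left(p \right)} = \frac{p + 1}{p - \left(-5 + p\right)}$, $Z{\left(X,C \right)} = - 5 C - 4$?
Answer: $\frac{4915089}{25} \approx 1.966 \cdot 10^{5}$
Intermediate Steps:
$Z{\left(X,C \right)} = -4 - 5 C$
$t{\left(p \right)} = \frac{1}{5} + \frac{p}{5}$ ($t{\left(p \right)} = \frac{1 + p}{5} = \left(1 + p\right) \frac{1}{5} = \frac{1}{5} + \frac{p}{5}$)
$\left(\left(t{\left(Z{\left(-5,-1 \right)} \right)} - -76\right) + 367\right)^{2} = \left(\left(\left(\frac{1}{5} + \frac{-4 - -5}{5}\right) - -76\right) + 367\right)^{2} = \left(\left(\left(\frac{1}{5} + \frac{-4 + 5}{5}\right) + 76\right) + 367\right)^{2} = \left(\left(\left(\frac{1}{5} + \frac{1}{5} \cdot 1\right) + 76\right) + 367\right)^{2} = \left(\left(\left(\frac{1}{5} + \frac{1}{5}\right) + 76\right) + 367\right)^{2} = \left(\left(\frac{2}{5} + 76\right) + 367\right)^{2} = \left(\frac{382}{5} + 367\right)^{2} = \left(\frac{2217}{5}\right)^{2} = \frac{4915089}{25}$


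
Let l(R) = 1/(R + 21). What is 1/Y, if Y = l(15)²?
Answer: 1296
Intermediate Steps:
l(R) = 1/(21 + R)
Y = 1/1296 (Y = (1/(21 + 15))² = (1/36)² = 1/1296 ≈ 0.00077160)
1/Y = 1/(1/1296) = 1296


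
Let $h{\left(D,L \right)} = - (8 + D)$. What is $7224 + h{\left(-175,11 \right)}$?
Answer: $7391$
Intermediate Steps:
$h{\left(D,L \right)} = -8 - D$
$7224 + h{\left(-175,11 \right)} = 7224 - -167 = 7224 + \left(-8 + 175\right) = 7224 + 167 = 7391$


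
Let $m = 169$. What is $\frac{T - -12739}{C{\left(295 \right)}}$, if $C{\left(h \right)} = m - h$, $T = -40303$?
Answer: $\frac{4594}{21} \approx 218.76$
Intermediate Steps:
$C{\left(h \right)} = 169 - h$
$\frac{T - -12739}{C{\left(295 \right)}} = \frac{-40303 - -12739}{169 - 295} = \frac{-40303 + 12739}{169 - 295} = - \frac{27564}{-126} = \left(-27564\right) \left(- \frac{1}{126}\right) = \frac{4594}{21}$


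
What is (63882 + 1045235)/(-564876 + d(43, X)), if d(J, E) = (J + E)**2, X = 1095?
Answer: 1109117/730168 ≈ 1.5190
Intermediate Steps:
d(J, E) = (E + J)**2
(63882 + 1045235)/(-564876 + d(43, X)) = (63882 + 1045235)/(-564876 + (1095 + 43)**2) = 1109117/(-564876 + 1138**2) = 1109117/(-564876 + 1295044) = 1109117/730168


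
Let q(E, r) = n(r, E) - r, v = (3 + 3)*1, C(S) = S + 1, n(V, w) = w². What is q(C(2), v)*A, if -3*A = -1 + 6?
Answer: -5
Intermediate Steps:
C(S) = 1 + S
v = 6 (v = 6*1 = 6)
q(E, r) = E² - r
A = -5/3 (A = -(-1 + 6)/3 = -⅓*5 = -5/3 ≈ -1.6667)
q(C(2), v)*A = ((1 + 2)² - 1*6)*(-5/3) = (3² - 6)*(-5/3) = (9 - 6)*(-5/3) = 3*(-5/3) = -5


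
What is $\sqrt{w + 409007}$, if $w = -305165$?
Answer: $9 \sqrt{1282} \approx 322.25$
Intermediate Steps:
$\sqrt{w + 409007} = \sqrt{-305165 + 409007} = \sqrt{103842} = 9 \sqrt{1282}$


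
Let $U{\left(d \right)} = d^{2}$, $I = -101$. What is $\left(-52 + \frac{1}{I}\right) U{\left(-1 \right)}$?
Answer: $- \frac{5253}{101} \approx -52.01$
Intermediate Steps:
$\left(-52 + \frac{1}{I}\right) U{\left(-1 \right)} = \left(-52 + \frac{1}{-101}\right) \left(-1\right)^{2} = \left(-52 - \frac{1}{101}\right) 1 = \left(- \frac{5253}{101}\right) 1 = - \frac{5253}{101}$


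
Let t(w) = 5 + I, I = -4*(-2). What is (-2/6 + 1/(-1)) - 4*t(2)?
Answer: -160/3 ≈ -53.333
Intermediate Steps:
I = 8
t(w) = 13 (t(w) = 5 + 8 = 13)
(-2/6 + 1/(-1)) - 4*t(2) = (-2/6 + 1/(-1)) - 4*13 = (-2*⅙ + 1*(-1)) - 52 = (-⅓ - 1) - 52 = -4/3 - 52 = -160/3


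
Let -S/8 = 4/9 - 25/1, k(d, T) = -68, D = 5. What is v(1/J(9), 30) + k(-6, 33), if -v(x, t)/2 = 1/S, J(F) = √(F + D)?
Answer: -60121/884 ≈ -68.010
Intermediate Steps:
J(F) = √(5 + F) (J(F) = √(F + 5) = √(5 + F))
S = 1768/9 (S = -8*(4/9 - 25/1) = -8*(4*(⅑) - 25*1) = -8*(4/9 - 25) = -8*(-221/9) = 1768/9 ≈ 196.44)
v(x, t) = -9/884 (v(x, t) = -2/1768/9 = -2*9/1768 = -9/884)
v(1/J(9), 30) + k(-6, 33) = -9/884 - 68 = -60121/884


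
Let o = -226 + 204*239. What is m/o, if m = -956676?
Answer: -478338/24265 ≈ -19.713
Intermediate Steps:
o = 48530 (o = -226 + 48756 = 48530)
m/o = -956676/48530 = -956676*1/48530 = -478338/24265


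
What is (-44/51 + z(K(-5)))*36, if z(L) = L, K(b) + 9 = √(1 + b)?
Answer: -6036/17 + 72*I ≈ -355.06 + 72.0*I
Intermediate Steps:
K(b) = -9 + √(1 + b)
(-44/51 + z(K(-5)))*36 = (-44/51 + (-9 + √(1 - 5)))*36 = (-44*1/51 + (-9 + √(-4)))*36 = (-44/51 + (-9 + 2*I))*36 = (-503/51 + 2*I)*36 = -6036/17 + 72*I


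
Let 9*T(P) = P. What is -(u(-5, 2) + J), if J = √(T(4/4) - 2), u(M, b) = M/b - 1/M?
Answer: 23/10 - I*√17/3 ≈ 2.3 - 1.3744*I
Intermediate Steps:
u(M, b) = -1/M + M/b
T(P) = P/9
J = I*√17/3 (J = √((4/4)/9 - 2) = √((4*(¼))/9 - 2) = √((⅑)*1 - 2) = √(⅑ - 2) = √(-17/9) = I*√17/3 ≈ 1.3744*I)
-(u(-5, 2) + J) = -((-1/(-5) - 5/2) + I*√17/3) = -((-1*(-⅕) - 5*½) + I*√17/3) = -((⅕ - 5/2) + I*√17/3) = -(-23/10 + I*√17/3) = 23/10 - I*√17/3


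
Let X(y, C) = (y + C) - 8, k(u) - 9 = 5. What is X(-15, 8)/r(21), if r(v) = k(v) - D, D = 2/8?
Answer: -12/11 ≈ -1.0909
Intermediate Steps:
k(u) = 14 (k(u) = 9 + 5 = 14)
X(y, C) = -8 + C + y (X(y, C) = (C + y) - 8 = -8 + C + y)
D = ¼ (D = 2*(⅛) = ¼ ≈ 0.25000)
r(v) = 55/4 (r(v) = 14 - 1*¼ = 14 - ¼ = 55/4)
X(-15, 8)/r(21) = (-8 + 8 - 15)/(55/4) = -15*4/55 = -12/11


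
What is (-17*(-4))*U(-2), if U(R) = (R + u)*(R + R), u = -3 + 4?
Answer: 272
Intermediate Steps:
u = 1
U(R) = 2*R*(1 + R) (U(R) = (R + 1)*(R + R) = (1 + R)*(2*R) = 2*R*(1 + R))
(-17*(-4))*U(-2) = (-17*(-4))*(2*(-2)*(1 - 2)) = 68*(2*(-2)*(-1)) = 68*4 = 272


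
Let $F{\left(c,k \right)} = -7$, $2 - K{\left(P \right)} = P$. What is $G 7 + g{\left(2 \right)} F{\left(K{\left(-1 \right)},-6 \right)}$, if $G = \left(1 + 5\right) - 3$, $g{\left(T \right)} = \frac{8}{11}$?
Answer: $\frac{175}{11} \approx 15.909$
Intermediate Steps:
$K{\left(P \right)} = 2 - P$
$g{\left(T \right)} = \frac{8}{11}$ ($g{\left(T \right)} = 8 \cdot \frac{1}{11} = \frac{8}{11}$)
$G = 3$ ($G = 6 - 3 = 3$)
$G 7 + g{\left(2 \right)} F{\left(K{\left(-1 \right)},-6 \right)} = 3 \cdot 7 + \frac{8}{11} \left(-7\right) = 21 - \frac{56}{11} = \frac{175}{11}$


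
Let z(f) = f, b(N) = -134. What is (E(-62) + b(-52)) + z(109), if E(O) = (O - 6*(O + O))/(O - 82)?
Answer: -2141/72 ≈ -29.736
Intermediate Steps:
E(O) = -11*O/(-82 + O) (E(O) = (O - 12*O)/(-82 + O) = (-11*O)/(-82 + O) = -11*O/(-82 + O))
(E(-62) + b(-52)) + z(109) = (-11*(-62)/(-82 - 62) - 134) + 109 = (-11*(-62)/(-144) - 134) + 109 = (-11*(-62)*(-1/144) - 134) + 109 = (-341/72 - 134) + 109 = -9989/72 + 109 = -2141/72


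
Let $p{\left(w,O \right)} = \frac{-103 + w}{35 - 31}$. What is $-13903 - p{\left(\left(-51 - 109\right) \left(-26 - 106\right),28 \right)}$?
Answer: $- \frac{76629}{4} \approx -19157.0$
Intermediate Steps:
$p{\left(w,O \right)} = - \frac{103}{4} + \frac{w}{4}$ ($p{\left(w,O \right)} = \frac{-103 + w}{4} = \left(-103 + w\right) \frac{1}{4} = - \frac{103}{4} + \frac{w}{4}$)
$-13903 - p{\left(\left(-51 - 109\right) \left(-26 - 106\right),28 \right)} = -13903 - \left(- \frac{103}{4} + \frac{\left(-51 - 109\right) \left(-26 - 106\right)}{4}\right) = -13903 - \left(- \frac{103}{4} + \frac{\left(-160\right) \left(-132\right)}{4}\right) = -13903 - \left(- \frac{103}{4} + \frac{1}{4} \cdot 21120\right) = -13903 - \left(- \frac{103}{4} + 5280\right) = -13903 - \frac{21017}{4} = - \frac{76629}{4}$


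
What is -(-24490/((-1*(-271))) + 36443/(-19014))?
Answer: 475528913/5152794 ≈ 92.286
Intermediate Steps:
-(-24490/((-1*(-271))) + 36443/(-19014)) = -(-24490/271 + 36443*(-1/19014)) = -(-24490*1/271 - 36443/19014) = -(-24490/271 - 36443/19014) = -1*(-475528913/5152794) = 475528913/5152794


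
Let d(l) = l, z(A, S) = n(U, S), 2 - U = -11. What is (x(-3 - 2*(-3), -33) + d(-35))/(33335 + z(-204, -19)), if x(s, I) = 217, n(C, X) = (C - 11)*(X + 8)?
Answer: 26/4759 ≈ 0.0054633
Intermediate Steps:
U = 13 (U = 2 - 1*(-11) = 2 + 11 = 13)
n(C, X) = (-11 + C)*(8 + X)
z(A, S) = 16 + 2*S (z(A, S) = -88 - 11*S + 8*13 + 13*S = -88 - 11*S + 104 + 13*S = 16 + 2*S)
(x(-3 - 2*(-3), -33) + d(-35))/(33335 + z(-204, -19)) = (217 - 35)/(33335 + (16 + 2*(-19))) = 182/(33335 + (16 - 38)) = 182/(33335 - 22) = 182/33313 = 182*(1/33313) = 26/4759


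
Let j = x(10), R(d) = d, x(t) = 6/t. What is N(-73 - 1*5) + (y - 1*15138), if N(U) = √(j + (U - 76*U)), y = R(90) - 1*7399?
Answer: -22447 + 7*√2985/5 ≈ -22371.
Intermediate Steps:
j = ⅗ (j = 6/10 = 6*(⅒) = ⅗ ≈ 0.60000)
y = -7309 (y = 90 - 1*7399 = 90 - 7399 = -7309)
N(U) = √(⅗ - 75*U) (N(U) = √(⅗ + (U - 76*U)) = √(⅗ - 75*U))
N(-73 - 1*5) + (y - 1*15138) = √(15 - 1875*(-73 - 1*5))/5 + (-7309 - 1*15138) = √(15 - 1875*(-73 - 5))/5 + (-7309 - 15138) = √(15 - 1875*(-78))/5 - 22447 = √(15 + 146250)/5 - 22447 = √146265/5 - 22447 = (7*√2985)/5 - 22447 = 7*√2985/5 - 22447 = -22447 + 7*√2985/5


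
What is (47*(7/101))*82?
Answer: 26978/101 ≈ 267.11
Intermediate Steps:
(47*(7/101))*82 = (329/101)*82 = 26978/101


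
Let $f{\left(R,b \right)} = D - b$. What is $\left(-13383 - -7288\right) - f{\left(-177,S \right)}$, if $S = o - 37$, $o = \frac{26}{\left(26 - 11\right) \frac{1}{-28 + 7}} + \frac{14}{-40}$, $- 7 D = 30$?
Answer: $- \frac{172605}{28} \approx -6164.5$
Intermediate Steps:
$D = - \frac{30}{7}$ ($D = \left(- \frac{1}{7}\right) 30 = - \frac{30}{7} \approx -4.2857$)
$o = - \frac{147}{4}$ ($o = \frac{26}{15 \frac{1}{-21}} + 14 \left(- \frac{1}{40}\right) = \frac{26}{15 \left(- \frac{1}{21}\right)} - \frac{7}{20} = \frac{26}{- \frac{5}{7}} - \frac{7}{20} = 26 \left(- \frac{7}{5}\right) - \frac{7}{20} = - \frac{182}{5} - \frac{7}{20} = - \frac{147}{4} \approx -36.75$)
$S = - \frac{295}{4}$ ($S = - \frac{147}{4} - 37 = - \frac{295}{4} \approx -73.75$)
$f{\left(R,b \right)} = - \frac{30}{7} - b$
$\left(-13383 - -7288\right) - f{\left(-177,S \right)} = \left(-13383 - -7288\right) - \left(- \frac{30}{7} - - \frac{295}{4}\right) = \left(-13383 + 7288\right) - \left(- \frac{30}{7} + \frac{295}{4}\right) = -6095 - \frac{1945}{28} = - \frac{172605}{28}$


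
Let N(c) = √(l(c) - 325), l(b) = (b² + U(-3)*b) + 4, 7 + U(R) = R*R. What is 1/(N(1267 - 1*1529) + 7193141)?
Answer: 7193141/51741277378082 - √67799/51741277378082 ≈ 1.3902e-7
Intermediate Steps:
U(R) = -7 + R² (U(R) = -7 + R*R = -7 + R²)
l(b) = 4 + b² + 2*b (l(b) = (b² + (-7 + (-3)²)*b) + 4 = (b² + (-7 + 9)*b) + 4 = (b² + 2*b) + 4 = 4 + b² + 2*b)
N(c) = √(-321 + c² + 2*c) (N(c) = √((4 + c² + 2*c) - 325) = √(-321 + c² + 2*c))
1/(N(1267 - 1*1529) + 7193141) = 1/(√(-321 + (1267 - 1*1529)² + 2*(1267 - 1*1529)) + 7193141) = 1/(√(-321 + (1267 - 1529)² + 2*(1267 - 1529)) + 7193141) = 1/(√(-321 + (-262)² + 2*(-262)) + 7193141) = 1/(√(-321 + 68644 - 524) + 7193141) = 1/(√67799 + 7193141) = 1/(7193141 + √67799)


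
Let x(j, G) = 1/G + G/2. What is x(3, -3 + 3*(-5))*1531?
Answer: -249553/18 ≈ -13864.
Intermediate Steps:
x(j, G) = 1/G + G/2 (x(j, G) = 1/G + G*(½) = 1/G + G/2)
x(3, -3 + 3*(-5))*1531 = (1/(-3 + 3*(-5)) + (-3 + 3*(-5))/2)*1531 = (1/(-3 - 15) + (-3 - 15)/2)*1531 = (1/(-18) + (½)*(-18))*1531 = (-1/18 - 9)*1531 = -163/18*1531 = -249553/18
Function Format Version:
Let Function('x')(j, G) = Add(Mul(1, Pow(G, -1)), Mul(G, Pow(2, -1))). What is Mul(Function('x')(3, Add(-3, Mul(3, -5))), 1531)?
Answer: Rational(-249553, 18) ≈ -13864.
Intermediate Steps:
Function('x')(j, G) = Add(Pow(G, -1), Mul(Rational(1, 2), G)) (Function('x')(j, G) = Add(Pow(G, -1), Mul(G, Rational(1, 2))) = Add(Pow(G, -1), Mul(Rational(1, 2), G)))
Mul(Function('x')(3, Add(-3, Mul(3, -5))), 1531) = Mul(Add(Pow(Add(-3, Mul(3, -5)), -1), Mul(Rational(1, 2), Add(-3, Mul(3, -5)))), 1531) = Mul(Add(Pow(Add(-3, -15), -1), Mul(Rational(1, 2), Add(-3, -15))), 1531) = Mul(Add(Pow(-18, -1), Mul(Rational(1, 2), -18)), 1531) = Mul(Add(Rational(-1, 18), -9), 1531) = Mul(Rational(-163, 18), 1531) = Rational(-249553, 18)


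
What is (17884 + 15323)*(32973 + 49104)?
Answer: 2725530939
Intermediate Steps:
(17884 + 15323)*(32973 + 49104) = 33207*82077 = 2725530939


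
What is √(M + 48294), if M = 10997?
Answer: √59291 ≈ 243.50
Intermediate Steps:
√(M + 48294) = √(10997 + 48294) = √59291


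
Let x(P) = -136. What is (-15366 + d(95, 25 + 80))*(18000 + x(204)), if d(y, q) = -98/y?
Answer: -26079081952/95 ≈ -2.7452e+8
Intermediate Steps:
(-15366 + d(95, 25 + 80))*(18000 + x(204)) = (-15366 - 98/95)*(18000 - 136) = (-15366 - 98*1/95)*17864 = (-15366 - 98/95)*17864 = -1459868/95*17864 = -26079081952/95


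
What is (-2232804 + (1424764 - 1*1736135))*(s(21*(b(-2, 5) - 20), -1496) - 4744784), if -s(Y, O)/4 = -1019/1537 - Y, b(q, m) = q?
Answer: 18561205044180900/1537 ≈ 1.2076e+13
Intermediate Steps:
s(Y, O) = 4076/1537 + 4*Y (s(Y, O) = -4*(-1019/1537 - Y) = 4076/1537 + 4*Y)
(-2232804 + (1424764 - 1*1736135))*(s(21*(b(-2, 5) - 20), -1496) - 4744784) = (-2232804 + (1424764 - 1*1736135))*((4076/1537 + 4*(21*(-2 - 20))) - 4744784) = (-2232804 + (1424764 - 1736135))*((4076/1537 + 4*(21*(-22))) - 4744784) = (-2232804 - 311371)*((4076/1537 + 4*(-462)) - 4744784) = -2544175*((4076/1537 - 1848) - 4744784) = -2544175*(-2836300/1537 - 4744784) = -2544175*(-7295569308/1537) = 18561205044180900/1537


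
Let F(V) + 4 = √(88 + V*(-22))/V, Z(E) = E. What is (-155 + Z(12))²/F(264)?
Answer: -64782432/12737 - 122694*I*√1430/12737 ≈ -5086.2 - 364.27*I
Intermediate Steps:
F(V) = -4 + √(88 - 22*V)/V (F(V) = -4 + √(88 + V*(-22))/V = -4 + √(88 - 22*V)/V)
(-155 + Z(12))²/F(264) = (-155 + 12)²/(-4 + √(88 - 22*264)/264) = (-143)²/(-4 + √(88 - 5808)/264) = 20449/(-4 + √(-5720)/264) = 20449/(-4 + (2*I*√1430)/264) = 20449/(-4 + I*√1430/132)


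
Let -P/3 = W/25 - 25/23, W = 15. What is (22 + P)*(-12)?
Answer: -32376/115 ≈ -281.53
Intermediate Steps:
P = 168/115 (P = -3*(15/25 - 25/23) = -3*(15*(1/25) - 25*1/23) = -3*(⅗ - 25/23) = -3*(-56/115) = 168/115 ≈ 1.4609)
(22 + P)*(-12) = (22 + 168/115)*(-12) = (2698/115)*(-12) = -32376/115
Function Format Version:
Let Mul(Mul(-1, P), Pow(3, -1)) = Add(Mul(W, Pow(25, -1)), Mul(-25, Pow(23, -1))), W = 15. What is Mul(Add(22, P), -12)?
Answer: Rational(-32376, 115) ≈ -281.53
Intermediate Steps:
P = Rational(168, 115) (P = Mul(-3, Add(Mul(15, Pow(25, -1)), Mul(-25, Pow(23, -1)))) = Mul(-3, Add(Mul(15, Rational(1, 25)), Mul(-25, Rational(1, 23)))) = Mul(-3, Add(Rational(3, 5), Rational(-25, 23))) = Mul(-3, Rational(-56, 115)) = Rational(168, 115) ≈ 1.4609)
Mul(Add(22, P), -12) = Mul(Add(22, Rational(168, 115)), -12) = Mul(Rational(2698, 115), -12) = Rational(-32376, 115)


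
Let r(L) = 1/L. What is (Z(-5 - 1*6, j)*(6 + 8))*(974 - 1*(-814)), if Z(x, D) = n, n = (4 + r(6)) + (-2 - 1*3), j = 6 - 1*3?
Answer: -20860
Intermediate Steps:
j = 3 (j = 6 - 3 = 3)
n = -⅚ (n = (4 + 1/6) + (-2 - 1*3) = (4 + ⅙) + (-2 - 3) = 25/6 - 5 = -⅚ ≈ -0.83333)
Z(x, D) = -⅚
(Z(-5 - 1*6, j)*(6 + 8))*(974 - 1*(-814)) = (-5*(6 + 8)/6)*(974 - 1*(-814)) = (-⅚*14)*(974 + 814) = -35/3*1788 = -20860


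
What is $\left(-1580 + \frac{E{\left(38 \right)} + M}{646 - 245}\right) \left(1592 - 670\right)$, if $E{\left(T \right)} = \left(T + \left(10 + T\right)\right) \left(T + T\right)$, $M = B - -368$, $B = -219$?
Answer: $- \frac{577997190}{401} \approx -1.4414 \cdot 10^{6}$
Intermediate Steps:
$M = 149$ ($M = -219 - -368 = -219 + 368 = 149$)
$E{\left(T \right)} = 2 T \left(10 + 2 T\right)$ ($E{\left(T \right)} = \left(10 + 2 T\right) 2 T = 2 T \left(10 + 2 T\right)$)
$\left(-1580 + \frac{E{\left(38 \right)} + M}{646 - 245}\right) \left(1592 - 670\right) = \left(-1580 + \frac{4 \cdot 38 \left(5 + 38\right) + 149}{646 - 245}\right) \left(1592 - 670\right) = \left(-1580 + \frac{4 \cdot 38 \cdot 43 + 149}{401}\right) 922 = \left(-1580 + \left(6536 + 149\right) \frac{1}{401}\right) 922 = \left(-1580 + 6685 \cdot \frac{1}{401}\right) 922 = \left(-1580 + \frac{6685}{401}\right) 922 = \left(- \frac{626895}{401}\right) 922 = - \frac{577997190}{401}$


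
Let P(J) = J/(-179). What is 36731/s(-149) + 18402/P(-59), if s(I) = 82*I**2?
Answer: 5996593414885/107408438 ≈ 55830.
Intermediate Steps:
P(J) = -J/179 (P(J) = J*(-1/179) = -J/179)
36731/s(-149) + 18402/P(-59) = 36731/((82*(-149)**2)) + 18402/((-1/179*(-59))) = 36731/((82*22201)) + 18402/(59/179) = 36731/1820482 + 18402*(179/59) = 36731*(1/1820482) + 3293958/59 = 36731/1820482 + 3293958/59 = 5996593414885/107408438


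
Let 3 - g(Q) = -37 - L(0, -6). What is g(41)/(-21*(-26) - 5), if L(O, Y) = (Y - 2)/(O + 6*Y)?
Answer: 362/4869 ≈ 0.074348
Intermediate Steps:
L(O, Y) = (-2 + Y)/(O + 6*Y)
g(Q) = 362/9 (g(Q) = 3 - (-37 - (-2 - 6)/(0 + 6*(-6))) = 3 - (-37 - (-8)/(0 - 36)) = 3 - (-37 - (-8)/(-36)) = 3 - (-37 - (-1)*(-8)/36) = 3 - (-37 - 1*2/9) = 3 - (-37 - 2/9) = 3 - 1*(-335/9) = 3 + 335/9 = 362/9)
g(41)/(-21*(-26) - 5) = 362/(9*(-21*(-26) - 5)) = 362/(9*(546 - 5)) = (362/9)/541 = (362/9)*(1/541) = 362/4869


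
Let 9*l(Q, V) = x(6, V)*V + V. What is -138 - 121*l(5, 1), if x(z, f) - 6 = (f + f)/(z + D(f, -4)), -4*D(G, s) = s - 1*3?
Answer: -7303/31 ≈ -235.58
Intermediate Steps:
D(G, s) = 3/4 - s/4 (D(G, s) = -(s - 1*3)/4 = -(s - 3)/4 = -(-3 + s)/4 = 3/4 - s/4)
x(z, f) = 6 + 2*f/(7/4 + z) (x(z, f) = 6 + (f + f)/(z + (3/4 - 1/4*(-4))) = 6 + (2*f)/(z + (3/4 + 1)) = 6 + (2*f)/(z + 7/4) = 6 + (2*f)/(7/4 + z) = 6 + 2*f/(7/4 + z))
l(Q, V) = V/9 + V*(6 + 8*V/31)/9 (l(Q, V) = ((2*(21 + 4*V + 12*6)/(7 + 4*6))*V + V)/9 = ((2*(21 + 4*V + 72)/(7 + 24))*V + V)/9 = ((2*(93 + 4*V)/31)*V + V)/9 = ((2*(1/31)*(93 + 4*V))*V + V)/9 = ((6 + 8*V/31)*V + V)/9 = (V*(6 + 8*V/31) + V)/9 = (V + V*(6 + 8*V/31))/9 = V/9 + V*(6 + 8*V/31)/9)
-138 - 121*l(5, 1) = -138 - 121*(217 + 8*1)/279 = -138 - 121*(217 + 8)/279 = -138 - 121*225/279 = -138 - 121*25/31 = -138 - 3025/31 = -7303/31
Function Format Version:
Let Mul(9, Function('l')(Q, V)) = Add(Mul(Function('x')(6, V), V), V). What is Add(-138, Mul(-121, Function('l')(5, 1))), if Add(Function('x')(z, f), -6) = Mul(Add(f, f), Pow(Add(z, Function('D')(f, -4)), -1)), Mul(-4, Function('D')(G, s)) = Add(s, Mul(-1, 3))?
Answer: Rational(-7303, 31) ≈ -235.58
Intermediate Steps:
Function('D')(G, s) = Add(Rational(3, 4), Mul(Rational(-1, 4), s)) (Function('D')(G, s) = Mul(Rational(-1, 4), Add(s, Mul(-1, 3))) = Mul(Rational(-1, 4), Add(s, -3)) = Mul(Rational(-1, 4), Add(-3, s)) = Add(Rational(3, 4), Mul(Rational(-1, 4), s)))
Function('x')(z, f) = Add(6, Mul(2, f, Pow(Add(Rational(7, 4), z), -1))) (Function('x')(z, f) = Add(6, Mul(Add(f, f), Pow(Add(z, Add(Rational(3, 4), Mul(Rational(-1, 4), -4))), -1))) = Add(6, Mul(Mul(2, f), Pow(Add(z, Add(Rational(3, 4), 1)), -1))) = Add(6, Mul(Mul(2, f), Pow(Add(z, Rational(7, 4)), -1))) = Add(6, Mul(Mul(2, f), Pow(Add(Rational(7, 4), z), -1))) = Add(6, Mul(2, f, Pow(Add(Rational(7, 4), z), -1))))
Function('l')(Q, V) = Add(Mul(Rational(1, 9), V), Mul(Rational(1, 9), V, Add(6, Mul(Rational(8, 31), V)))) (Function('l')(Q, V) = Mul(Rational(1, 9), Add(Mul(Mul(2, Pow(Add(7, Mul(4, 6)), -1), Add(21, Mul(4, V), Mul(12, 6))), V), V)) = Mul(Rational(1, 9), Add(Mul(Mul(2, Pow(Add(7, 24), -1), Add(21, Mul(4, V), 72)), V), V)) = Mul(Rational(1, 9), Add(Mul(Mul(2, Pow(31, -1), Add(93, Mul(4, V))), V), V)) = Mul(Rational(1, 9), Add(Mul(Mul(2, Rational(1, 31), Add(93, Mul(4, V))), V), V)) = Mul(Rational(1, 9), Add(Mul(Add(6, Mul(Rational(8, 31), V)), V), V)) = Mul(Rational(1, 9), Add(Mul(V, Add(6, Mul(Rational(8, 31), V))), V)) = Mul(Rational(1, 9), Add(V, Mul(V, Add(6, Mul(Rational(8, 31), V))))) = Add(Mul(Rational(1, 9), V), Mul(Rational(1, 9), V, Add(6, Mul(Rational(8, 31), V)))))
Add(-138, Mul(-121, Function('l')(5, 1))) = Add(-138, Mul(-121, Mul(Rational(1, 279), 1, Add(217, Mul(8, 1))))) = Add(-138, Mul(-121, Mul(Rational(1, 279), 1, Add(217, 8)))) = Add(-138, Mul(-121, Mul(Rational(1, 279), 1, 225))) = Add(-138, Mul(-121, Rational(25, 31))) = Add(-138, Rational(-3025, 31)) = Rational(-7303, 31)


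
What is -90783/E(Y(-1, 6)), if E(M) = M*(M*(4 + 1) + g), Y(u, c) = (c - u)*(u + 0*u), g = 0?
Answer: -12969/35 ≈ -370.54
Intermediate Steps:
Y(u, c) = u*(c - u) (Y(u, c) = (c - u)*(u + 0) = (c - u)*u = u*(c - u))
E(M) = 5*M² (E(M) = M*(M*(4 + 1) + 0) = M*(M*5 + 0) = M*(5*M + 0) = M*(5*M) = 5*M²)
-90783/E(Y(-1, 6)) = -90783*1/(5*(6 - 1*(-1))²) = -90783*1/(5*(6 + 1)²) = -90783/(5*(-1*7)²) = -90783/(5*(-7)²) = -90783/(5*49) = -90783/245 = -90783*1/245 = -12969/35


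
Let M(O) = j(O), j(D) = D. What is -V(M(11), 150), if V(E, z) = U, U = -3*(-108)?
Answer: -324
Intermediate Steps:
M(O) = O
U = 324
V(E, z) = 324
-V(M(11), 150) = -1*324 = -324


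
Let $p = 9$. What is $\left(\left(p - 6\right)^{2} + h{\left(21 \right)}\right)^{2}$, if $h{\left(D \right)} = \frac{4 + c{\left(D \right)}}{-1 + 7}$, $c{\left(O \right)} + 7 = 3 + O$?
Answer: $\frac{625}{4} \approx 156.25$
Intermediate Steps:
$c{\left(O \right)} = -4 + O$ ($c{\left(O \right)} = -7 + \left(3 + O\right) = -4 + O$)
$h{\left(D \right)} = \frac{D}{6}$ ($h{\left(D \right)} = \frac{4 + \left(-4 + D\right)}{-1 + 7} = \frac{D}{6}$)
$\left(\left(p - 6\right)^{2} + h{\left(21 \right)}\right)^{2} = \left(\left(9 - 6\right)^{2} + \frac{1}{6} \cdot 21\right)^{2} = \left(3^{2} + \frac{7}{2}\right)^{2} = \left(9 + \frac{7}{2}\right)^{2} = \left(\frac{25}{2}\right)^{2} = \frac{625}{4}$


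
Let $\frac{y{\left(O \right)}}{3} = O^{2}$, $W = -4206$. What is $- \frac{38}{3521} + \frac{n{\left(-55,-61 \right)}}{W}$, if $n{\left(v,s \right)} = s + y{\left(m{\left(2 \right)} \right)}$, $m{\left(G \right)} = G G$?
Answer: $- \frac{114055}{14809326} \approx -0.0077016$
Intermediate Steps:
$m{\left(G \right)} = G^{2}$
$y{\left(O \right)} = 3 O^{2}$
$n{\left(v,s \right)} = 48 + s$ ($n{\left(v,s \right)} = s + 3 \left(2^{2}\right)^{2} = s + 3 \cdot 4^{2} = s + 3 \cdot 16 = s + 48 = 48 + s$)
$- \frac{38}{3521} + \frac{n{\left(-55,-61 \right)}}{W} = - \frac{38}{3521} + \frac{48 - 61}{-4206} = \left(-38\right) \frac{1}{3521} - - \frac{13}{4206} = - \frac{38}{3521} + \frac{13}{4206} = - \frac{114055}{14809326}$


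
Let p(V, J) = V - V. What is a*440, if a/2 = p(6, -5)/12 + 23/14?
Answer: 10120/7 ≈ 1445.7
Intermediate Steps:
p(V, J) = 0
a = 23/7 (a = 2*(0/12 + 23/14) = 2*(0*(1/12) + 23*(1/14)) = 2*(0 + 23/14) = 2*(23/14) = 23/7 ≈ 3.2857)
a*440 = (23/7)*440 = 10120/7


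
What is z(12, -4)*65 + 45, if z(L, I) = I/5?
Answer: -7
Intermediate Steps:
z(L, I) = I/5 (z(L, I) = I*(1/5) = I/5)
z(12, -4)*65 + 45 = ((1/5)*(-4))*65 + 45 = -4/5*65 + 45 = -52 + 45 = -7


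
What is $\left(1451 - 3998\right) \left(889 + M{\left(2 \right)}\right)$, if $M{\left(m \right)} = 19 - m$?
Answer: $-2307582$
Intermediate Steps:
$\left(1451 - 3998\right) \left(889 + M{\left(2 \right)}\right) = \left(1451 - 3998\right) \left(889 + \left(19 - 2\right)\right) = - 2547 \left(889 + \left(19 - 2\right)\right) = - 2547 \left(889 + 17\right) = \left(-2547\right) 906 = -2307582$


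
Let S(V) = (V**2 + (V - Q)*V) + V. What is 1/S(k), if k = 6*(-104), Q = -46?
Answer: 1/749424 ≈ 1.3344e-6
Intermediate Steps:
k = -624
S(V) = V + V**2 + V*(46 + V) (S(V) = (V**2 + (V - 1*(-46))*V) + V = (V**2 + (V + 46)*V) + V = (V**2 + (46 + V)*V) + V = (V**2 + V*(46 + V)) + V = V + V**2 + V*(46 + V))
1/S(k) = 1/(-624*(47 + 2*(-624))) = 1/(-624*(47 - 1248)) = 1/(-624*(-1201)) = 1/749424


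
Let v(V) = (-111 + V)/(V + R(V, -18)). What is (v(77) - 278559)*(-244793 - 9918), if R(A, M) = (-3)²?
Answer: 3050942112394/43 ≈ 7.0952e+10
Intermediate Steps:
R(A, M) = 9
v(V) = (-111 + V)/(9 + V) (v(V) = (-111 + V)/(V + 9) = (-111 + V)/(9 + V))
(v(77) - 278559)*(-244793 - 9918) = ((-111 + 77)/(9 + 77) - 278559)*(-244793 - 9918) = (-34/86 - 278559)*(-254711) = ((1/86)*(-34) - 278559)*(-254711) = (-17/43 - 278559)*(-254711) = -11978054/43*(-254711) = 3050942112394/43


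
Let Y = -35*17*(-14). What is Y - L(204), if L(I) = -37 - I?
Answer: 8571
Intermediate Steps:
Y = 8330 (Y = -595*(-14) = 8330)
Y - L(204) = 8330 - (-37 - 1*204) = 8330 - (-37 - 204) = 8330 - 1*(-241) = 8330 + 241 = 8571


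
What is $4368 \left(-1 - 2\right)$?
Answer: $-13104$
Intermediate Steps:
$4368 \left(-1 - 2\right) = 4368 \left(-3\right) = -13104$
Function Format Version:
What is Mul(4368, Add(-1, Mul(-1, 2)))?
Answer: -13104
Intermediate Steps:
Mul(4368, Add(-1, Mul(-1, 2))) = Mul(4368, Add(-1, -2)) = Mul(4368, -3) = -13104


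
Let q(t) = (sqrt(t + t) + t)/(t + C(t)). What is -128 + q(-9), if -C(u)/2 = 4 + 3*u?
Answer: -4745/37 + 3*I*sqrt(2)/37 ≈ -128.24 + 0.11467*I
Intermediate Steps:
C(u) = -8 - 6*u (C(u) = -2*(4 + 3*u) = -8 - 6*u)
q(t) = (t + sqrt(2)*sqrt(t))/(-8 - 5*t) (q(t) = (sqrt(t + t) + t)/(t + (-8 - 6*t)) = (sqrt(2*t) + t)/(-8 - 5*t) = (sqrt(2)*sqrt(t) + t)/(-8 - 5*t) = (t + sqrt(2)*sqrt(t))/(-8 - 5*t))
-128 + q(-9) = -128 + (-1*(-9) - sqrt(2)*sqrt(-9))/(8 + 5*(-9)) = -128 + (9 - sqrt(2)*3*I)/(8 - 45) = -128 + (9 - 3*I*sqrt(2))/(-37) = -128 - (9 - 3*I*sqrt(2))/37 = -128 + (-9/37 + 3*I*sqrt(2)/37) = -4745/37 + 3*I*sqrt(2)/37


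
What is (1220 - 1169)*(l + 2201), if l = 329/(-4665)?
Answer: 174544712/1555 ≈ 1.1225e+5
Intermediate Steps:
l = -329/4665 (l = 329*(-1/4665) = -329/4665 ≈ -0.070525)
(1220 - 1169)*(l + 2201) = (1220 - 1169)*(-329/4665 + 2201) = 51*(10267336/4665) = 174544712/1555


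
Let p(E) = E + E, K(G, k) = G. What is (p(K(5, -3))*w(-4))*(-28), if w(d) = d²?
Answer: -4480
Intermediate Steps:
p(E) = 2*E
(p(K(5, -3))*w(-4))*(-28) = ((2*5)*(-4)²)*(-28) = (10*16)*(-28) = 160*(-28) = -4480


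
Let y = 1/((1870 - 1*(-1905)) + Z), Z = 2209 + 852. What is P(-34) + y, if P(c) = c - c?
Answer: 1/6836 ≈ 0.00014628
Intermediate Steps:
P(c) = 0
Z = 3061
y = 1/6836 (y = 1/((1870 - 1*(-1905)) + 3061) = 1/((1870 + 1905) + 3061) = 1/(3775 + 3061) = 1/6836 ≈ 0.00014628)
P(-34) + y = 0 + 1/6836 = 1/6836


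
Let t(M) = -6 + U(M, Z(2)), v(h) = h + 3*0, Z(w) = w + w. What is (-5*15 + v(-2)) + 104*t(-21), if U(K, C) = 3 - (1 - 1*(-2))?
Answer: -701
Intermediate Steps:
Z(w) = 2*w
v(h) = h (v(h) = h + 0 = h)
U(K, C) = 0 (U(K, C) = 3 - (1 + 2) = 3 - 1*3 = 3 - 3 = 0)
t(M) = -6 (t(M) = -6 + 0 = -6)
(-5*15 + v(-2)) + 104*t(-21) = (-5*15 - 2) + 104*(-6) = (-75 - 2) - 624 = -77 - 624 = -701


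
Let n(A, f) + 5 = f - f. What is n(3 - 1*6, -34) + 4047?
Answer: 4042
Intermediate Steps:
n(A, f) = -5 (n(A, f) = -5 + (f - f) = -5 + 0 = -5)
n(3 - 1*6, -34) + 4047 = -5 + 4047 = 4042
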